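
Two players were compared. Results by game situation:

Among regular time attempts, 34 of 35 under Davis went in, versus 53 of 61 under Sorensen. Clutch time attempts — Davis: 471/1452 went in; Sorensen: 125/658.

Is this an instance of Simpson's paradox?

No

Regular time: Davis 34/35 = 97.1%, Sorensen 53/61 = 86.9% → Davis
Clutch time: Davis 471/1452 = 32.4%, Sorensen 125/658 = 19.0% → Davis
Overall: Davis 505/1487 = 34.0%, Sorensen 178/719 = 24.8% → Davis
Davis wins overall and in every game group — no reversal.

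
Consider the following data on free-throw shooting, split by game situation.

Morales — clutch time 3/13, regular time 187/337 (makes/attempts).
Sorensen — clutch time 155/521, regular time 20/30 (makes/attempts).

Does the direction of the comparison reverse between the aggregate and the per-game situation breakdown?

Yes

Clutch time: Morales 3/13 = 23.1%, Sorensen 155/521 = 29.8% → Sorensen
Regular time: Morales 187/337 = 55.5%, Sorensen 20/30 = 66.7% → Sorensen
Overall: Morales 190/350 = 54.3%, Sorensen 175/551 = 31.8% → Morales
Sorensen wins each game group but Morales wins overall — the comparison reverses. Sorensen's attempts skew toward clutch time, which has a lower base rate.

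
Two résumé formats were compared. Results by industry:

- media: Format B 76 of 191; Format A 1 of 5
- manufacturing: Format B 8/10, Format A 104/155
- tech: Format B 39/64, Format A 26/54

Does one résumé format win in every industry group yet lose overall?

Media: Format B 76/191 = 39.8%, Format A 1/5 = 20.0% → Format B
Manufacturing: Format B 8/10 = 80.0%, Format A 104/155 = 67.1% → Format B
Tech: Format B 39/64 = 60.9%, Format A 26/54 = 48.1% → Format B
Overall: Format B 123/265 = 46.4%, Format A 131/214 = 61.2% → Format A
Format B wins each industry group but Format A wins overall — the comparison reverses. Format B's applications skew toward media, which has a lower base rate.

Yes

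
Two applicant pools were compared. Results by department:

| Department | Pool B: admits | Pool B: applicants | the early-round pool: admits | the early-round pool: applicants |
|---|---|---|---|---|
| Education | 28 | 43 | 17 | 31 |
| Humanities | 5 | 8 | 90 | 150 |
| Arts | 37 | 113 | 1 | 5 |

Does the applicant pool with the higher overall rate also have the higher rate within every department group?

Education: Pool B 28/43 = 65.1%, the early-round pool 17/31 = 54.8% → Pool B
Humanities: Pool B 5/8 = 62.5%, the early-round pool 90/150 = 60.0% → Pool B
Arts: Pool B 37/113 = 32.7%, the early-round pool 1/5 = 20.0% → Pool B
Overall: Pool B 70/164 = 42.7%, the early-round pool 108/186 = 58.1% → the early-round pool
Pool B wins each department group but the early-round pool wins overall — the comparison reverses. Pool B's applicants skew toward Arts, which has a lower base rate.

No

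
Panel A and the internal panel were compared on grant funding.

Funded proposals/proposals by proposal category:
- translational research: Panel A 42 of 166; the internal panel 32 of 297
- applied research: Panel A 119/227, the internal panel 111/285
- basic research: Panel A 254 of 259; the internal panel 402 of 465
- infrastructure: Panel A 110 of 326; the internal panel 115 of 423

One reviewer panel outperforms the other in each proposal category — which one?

Panel A

Translational research: Panel A 42/166 = 25.3%, the internal panel 32/297 = 10.8% → Panel A
Applied research: Panel A 119/227 = 52.4%, the internal panel 111/285 = 38.9% → Panel A
Basic research: Panel A 254/259 = 98.1%, the internal panel 402/465 = 86.5% → Panel A
Infrastructure: Panel A 110/326 = 33.7%, the internal panel 115/423 = 27.2% → Panel A
Panel A has the higher rate in all 4 groups.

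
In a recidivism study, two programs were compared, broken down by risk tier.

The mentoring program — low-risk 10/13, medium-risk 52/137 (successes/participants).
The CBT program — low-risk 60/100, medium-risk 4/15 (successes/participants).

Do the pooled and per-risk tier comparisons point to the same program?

Low-risk: the mentoring program 10/13 = 76.9%, the CBT program 60/100 = 60.0% → the mentoring program
Medium-risk: the mentoring program 52/137 = 38.0%, the CBT program 4/15 = 26.7% → the mentoring program
Overall: the mentoring program 62/150 = 41.3%, the CBT program 64/115 = 55.7% → the CBT program
The mentoring program wins each risk group but the CBT program wins overall — the comparison reverses. The mentoring program's participants skew toward medium-risk, which has a lower base rate.

No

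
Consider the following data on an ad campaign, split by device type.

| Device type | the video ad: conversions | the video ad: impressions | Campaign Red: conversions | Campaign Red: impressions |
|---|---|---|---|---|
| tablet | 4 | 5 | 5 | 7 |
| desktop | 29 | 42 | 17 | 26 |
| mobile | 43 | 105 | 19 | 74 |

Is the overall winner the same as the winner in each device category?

Yes

Tablet: the video ad 4/5 = 80.0%, Campaign Red 5/7 = 71.4% → the video ad
Desktop: the video ad 29/42 = 69.0%, Campaign Red 17/26 = 65.4% → the video ad
Mobile: the video ad 43/105 = 41.0%, Campaign Red 19/74 = 25.7% → the video ad
Overall: the video ad 76/152 = 50.0%, Campaign Red 41/107 = 38.3% → the video ad
The video ad wins overall and in every device group — no reversal.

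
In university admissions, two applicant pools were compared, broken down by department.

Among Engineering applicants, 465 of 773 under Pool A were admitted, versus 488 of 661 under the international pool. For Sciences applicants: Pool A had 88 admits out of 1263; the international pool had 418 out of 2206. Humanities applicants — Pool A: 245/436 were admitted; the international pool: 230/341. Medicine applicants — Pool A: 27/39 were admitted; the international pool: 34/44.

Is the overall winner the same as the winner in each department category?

Engineering: Pool A 465/773 = 60.2%, the international pool 488/661 = 73.8% → the international pool
Sciences: Pool A 88/1263 = 7.0%, the international pool 418/2206 = 18.9% → the international pool
Humanities: Pool A 245/436 = 56.2%, the international pool 230/341 = 67.4% → the international pool
Medicine: Pool A 27/39 = 69.2%, the international pool 34/44 = 77.3% → the international pool
Overall: Pool A 825/2511 = 32.9%, the international pool 1170/3252 = 36.0% → the international pool
The international pool wins overall and in every department group — no reversal.

Yes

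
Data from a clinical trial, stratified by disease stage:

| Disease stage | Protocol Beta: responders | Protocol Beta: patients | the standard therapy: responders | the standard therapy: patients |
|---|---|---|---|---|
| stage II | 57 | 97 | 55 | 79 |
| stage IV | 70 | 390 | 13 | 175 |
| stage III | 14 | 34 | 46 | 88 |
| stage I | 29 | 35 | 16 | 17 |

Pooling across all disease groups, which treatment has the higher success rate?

the standard therapy

Stage II: Protocol Beta 57/97 = 58.8%, the standard therapy 55/79 = 69.6% → the standard therapy
Stage IV: Protocol Beta 70/390 = 17.9%, the standard therapy 13/175 = 7.4% → Protocol Beta
Stage III: Protocol Beta 14/34 = 41.2%, the standard therapy 46/88 = 52.3% → the standard therapy
Stage I: Protocol Beta 29/35 = 82.9%, the standard therapy 16/17 = 94.1% → the standard therapy
Overall: Protocol Beta 170/556 = 30.6%, the standard therapy 130/359 = 36.2% → the standard therapy
(Neither sweeps every disease group, but the standard therapy has the higher pooled rate.)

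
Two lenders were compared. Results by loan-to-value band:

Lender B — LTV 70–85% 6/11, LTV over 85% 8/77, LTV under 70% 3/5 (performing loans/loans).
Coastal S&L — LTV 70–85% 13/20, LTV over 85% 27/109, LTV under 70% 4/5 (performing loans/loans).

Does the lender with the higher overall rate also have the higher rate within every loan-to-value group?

LTV 70–85%: Lender B 6/11 = 54.5%, Coastal S&L 13/20 = 65.0% → Coastal S&L
LTV over 85%: Lender B 8/77 = 10.4%, Coastal S&L 27/109 = 24.8% → Coastal S&L
LTV under 70%: Lender B 3/5 = 60.0%, Coastal S&L 4/5 = 80.0% → Coastal S&L
Overall: Lender B 17/93 = 18.3%, Coastal S&L 44/134 = 32.8% → Coastal S&L
Coastal S&L wins overall and in every loan-to-value group — no reversal.

Yes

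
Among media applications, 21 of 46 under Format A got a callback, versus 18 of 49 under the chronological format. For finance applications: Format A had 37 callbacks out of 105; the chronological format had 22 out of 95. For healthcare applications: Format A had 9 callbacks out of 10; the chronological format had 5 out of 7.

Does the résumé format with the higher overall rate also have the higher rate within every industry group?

Yes

Media: Format A 21/46 = 45.7%, the chronological format 18/49 = 36.7% → Format A
Finance: Format A 37/105 = 35.2%, the chronological format 22/95 = 23.2% → Format A
Healthcare: Format A 9/10 = 90.0%, the chronological format 5/7 = 71.4% → Format A
Overall: Format A 67/161 = 41.6%, the chronological format 45/151 = 29.8% → Format A
Format A wins overall and in every industry group — no reversal.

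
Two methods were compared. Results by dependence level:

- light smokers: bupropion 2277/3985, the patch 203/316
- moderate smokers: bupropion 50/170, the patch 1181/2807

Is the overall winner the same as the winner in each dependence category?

No

Light smokers: bupropion 2277/3985 = 57.1%, the patch 203/316 = 64.2% → the patch
Moderate smokers: bupropion 50/170 = 29.4%, the patch 1181/2807 = 42.1% → the patch
Overall: bupropion 2327/4155 = 56.0%, the patch 1384/3123 = 44.3% → bupropion
The patch wins each dependence group but bupropion wins overall — the comparison reverses. The patch's participants skew toward moderate smokers, which has a lower base rate.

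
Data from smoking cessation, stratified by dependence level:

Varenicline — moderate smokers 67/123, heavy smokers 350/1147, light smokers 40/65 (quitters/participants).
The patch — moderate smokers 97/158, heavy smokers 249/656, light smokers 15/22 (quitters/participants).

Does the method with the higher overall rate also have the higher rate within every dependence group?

Moderate smokers: varenicline 67/123 = 54.5%, the patch 97/158 = 61.4% → the patch
Heavy smokers: varenicline 350/1147 = 30.5%, the patch 249/656 = 38.0% → the patch
Light smokers: varenicline 40/65 = 61.5%, the patch 15/22 = 68.2% → the patch
Overall: varenicline 457/1335 = 34.2%, the patch 361/836 = 43.2% → the patch
The patch wins overall and in every dependence group — no reversal.

Yes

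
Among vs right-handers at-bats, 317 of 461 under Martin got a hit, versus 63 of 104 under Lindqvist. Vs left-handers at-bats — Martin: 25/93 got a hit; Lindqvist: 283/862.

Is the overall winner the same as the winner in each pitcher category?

No

Vs right-handers: Martin 317/461 = 68.8%, Lindqvist 63/104 = 60.6% → Martin
Vs left-handers: Martin 25/93 = 26.9%, Lindqvist 283/862 = 32.8% → Lindqvist
Overall: Martin 342/554 = 61.7%, Lindqvist 346/966 = 35.8% → Martin
Neither sweeps: Martin wins 1 of 2 groups, Lindqvist wins 1. Martin wins overall but not every group — no Simpson reversal.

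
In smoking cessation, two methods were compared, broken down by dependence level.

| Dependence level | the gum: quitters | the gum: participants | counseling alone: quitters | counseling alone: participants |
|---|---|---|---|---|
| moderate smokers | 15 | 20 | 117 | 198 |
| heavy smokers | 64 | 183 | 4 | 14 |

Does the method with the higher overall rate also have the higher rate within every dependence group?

Moderate smokers: the gum 15/20 = 75.0%, counseling alone 117/198 = 59.1% → the gum
Heavy smokers: the gum 64/183 = 35.0%, counseling alone 4/14 = 28.6% → the gum
Overall: the gum 79/203 = 38.9%, counseling alone 121/212 = 57.1% → counseling alone
The gum wins each dependence group but counseling alone wins overall — the comparison reverses. The gum's participants skew toward heavy smokers, which has a lower base rate.

No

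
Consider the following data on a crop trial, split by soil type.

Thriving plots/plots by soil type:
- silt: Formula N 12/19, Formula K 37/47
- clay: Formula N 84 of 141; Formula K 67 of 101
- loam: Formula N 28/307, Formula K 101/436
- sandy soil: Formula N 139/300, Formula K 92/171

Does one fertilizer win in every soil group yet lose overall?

Silt: Formula N 12/19 = 63.2%, Formula K 37/47 = 78.7% → Formula K
Clay: Formula N 84/141 = 59.6%, Formula K 67/101 = 66.3% → Formula K
Loam: Formula N 28/307 = 9.1%, Formula K 101/436 = 23.2% → Formula K
Sandy soil: Formula N 139/300 = 46.3%, Formula K 92/171 = 53.8% → Formula K
Overall: Formula N 263/767 = 34.3%, Formula K 297/755 = 39.3% → Formula K
Formula K wins overall and in every soil group — no reversal.

No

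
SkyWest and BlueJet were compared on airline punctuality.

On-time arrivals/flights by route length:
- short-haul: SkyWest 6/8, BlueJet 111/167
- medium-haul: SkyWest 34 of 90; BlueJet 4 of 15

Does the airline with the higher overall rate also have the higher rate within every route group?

Short-haul: SkyWest 6/8 = 75.0%, BlueJet 111/167 = 66.5% → SkyWest
Medium-haul: SkyWest 34/90 = 37.8%, BlueJet 4/15 = 26.7% → SkyWest
Overall: SkyWest 40/98 = 40.8%, BlueJet 115/182 = 63.2% → BlueJet
SkyWest wins each route group but BlueJet wins overall — the comparison reverses. SkyWest's flights skew toward medium-haul, which has a lower base rate.

No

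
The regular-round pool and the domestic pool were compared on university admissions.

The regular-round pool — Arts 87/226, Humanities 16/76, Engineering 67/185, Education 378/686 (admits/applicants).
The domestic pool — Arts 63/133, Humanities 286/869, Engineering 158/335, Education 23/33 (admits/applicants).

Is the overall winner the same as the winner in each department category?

No

Arts: the regular-round pool 87/226 = 38.5%, the domestic pool 63/133 = 47.4% → the domestic pool
Humanities: the regular-round pool 16/76 = 21.1%, the domestic pool 286/869 = 32.9% → the domestic pool
Engineering: the regular-round pool 67/185 = 36.2%, the domestic pool 158/335 = 47.2% → the domestic pool
Education: the regular-round pool 378/686 = 55.1%, the domestic pool 23/33 = 69.7% → the domestic pool
Overall: the regular-round pool 548/1173 = 46.7%, the domestic pool 530/1370 = 38.7% → the regular-round pool
The domestic pool wins each department group but the regular-round pool wins overall — the comparison reverses. The domestic pool's applicants skew toward Humanities, which has a lower base rate.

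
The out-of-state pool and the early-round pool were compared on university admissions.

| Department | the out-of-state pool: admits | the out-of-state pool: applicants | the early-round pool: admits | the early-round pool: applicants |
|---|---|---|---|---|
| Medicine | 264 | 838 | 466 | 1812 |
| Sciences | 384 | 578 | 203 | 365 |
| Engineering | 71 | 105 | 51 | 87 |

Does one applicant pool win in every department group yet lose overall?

Medicine: the out-of-state pool 264/838 = 31.5%, the early-round pool 466/1812 = 25.7% → the out-of-state pool
Sciences: the out-of-state pool 384/578 = 66.4%, the early-round pool 203/365 = 55.6% → the out-of-state pool
Engineering: the out-of-state pool 71/105 = 67.6%, the early-round pool 51/87 = 58.6% → the out-of-state pool
Overall: the out-of-state pool 719/1521 = 47.3%, the early-round pool 720/2264 = 31.8% → the out-of-state pool
The out-of-state pool wins overall and in every department group — no reversal.

No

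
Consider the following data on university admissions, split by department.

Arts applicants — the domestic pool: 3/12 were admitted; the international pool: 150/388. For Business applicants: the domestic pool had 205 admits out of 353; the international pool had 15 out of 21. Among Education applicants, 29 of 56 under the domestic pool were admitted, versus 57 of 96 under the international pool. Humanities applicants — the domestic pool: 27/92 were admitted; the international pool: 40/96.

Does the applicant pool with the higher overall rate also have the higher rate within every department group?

No

Arts: the domestic pool 3/12 = 25.0%, the international pool 150/388 = 38.7% → the international pool
Business: the domestic pool 205/353 = 58.1%, the international pool 15/21 = 71.4% → the international pool
Education: the domestic pool 29/56 = 51.8%, the international pool 57/96 = 59.4% → the international pool
Humanities: the domestic pool 27/92 = 29.3%, the international pool 40/96 = 41.7% → the international pool
Overall: the domestic pool 264/513 = 51.5%, the international pool 262/601 = 43.6% → the domestic pool
The international pool wins each department group but the domestic pool wins overall — the comparison reverses. The international pool's applicants skew toward Arts, which has a lower base rate.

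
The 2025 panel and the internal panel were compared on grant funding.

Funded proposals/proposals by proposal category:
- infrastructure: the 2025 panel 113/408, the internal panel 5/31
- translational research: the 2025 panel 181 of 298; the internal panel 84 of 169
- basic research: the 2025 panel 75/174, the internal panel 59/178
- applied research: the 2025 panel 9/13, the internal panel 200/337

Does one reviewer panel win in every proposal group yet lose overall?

Infrastructure: the 2025 panel 113/408 = 27.7%, the internal panel 5/31 = 16.1% → the 2025 panel
Translational research: the 2025 panel 181/298 = 60.7%, the internal panel 84/169 = 49.7% → the 2025 panel
Basic research: the 2025 panel 75/174 = 43.1%, the internal panel 59/178 = 33.1% → the 2025 panel
Applied research: the 2025 panel 9/13 = 69.2%, the internal panel 200/337 = 59.3% → the 2025 panel
Overall: the 2025 panel 378/893 = 42.3%, the internal panel 348/715 = 48.7% → the internal panel
The 2025 panel wins each proposal group but the internal panel wins overall — the comparison reverses. The 2025 panel's proposals skew toward infrastructure, which has a lower base rate.

Yes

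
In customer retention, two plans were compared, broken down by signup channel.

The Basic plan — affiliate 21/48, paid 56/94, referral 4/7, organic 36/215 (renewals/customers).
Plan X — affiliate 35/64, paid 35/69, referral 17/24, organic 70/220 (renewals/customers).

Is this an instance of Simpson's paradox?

Affiliate: the Basic plan 21/48 = 43.8%, Plan X 35/64 = 54.7% → Plan X
Paid: the Basic plan 56/94 = 59.6%, Plan X 35/69 = 50.7% → the Basic plan
Referral: the Basic plan 4/7 = 57.1%, Plan X 17/24 = 70.8% → Plan X
Organic: the Basic plan 36/215 = 16.7%, Plan X 70/220 = 31.8% → Plan X
Overall: the Basic plan 117/364 = 32.1%, Plan X 157/377 = 41.6% → Plan X
Neither sweeps: the Basic plan wins 1 of 4 groups, Plan X wins 3. Plan X wins overall but not every group — no Simpson reversal.

No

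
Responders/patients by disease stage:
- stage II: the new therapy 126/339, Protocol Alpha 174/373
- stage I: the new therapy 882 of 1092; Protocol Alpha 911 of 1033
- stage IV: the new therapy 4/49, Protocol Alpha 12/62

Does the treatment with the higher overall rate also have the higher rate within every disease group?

Yes

Stage II: the new therapy 126/339 = 37.2%, Protocol Alpha 174/373 = 46.6% → Protocol Alpha
Stage I: the new therapy 882/1092 = 80.8%, Protocol Alpha 911/1033 = 88.2% → Protocol Alpha
Stage IV: the new therapy 4/49 = 8.2%, Protocol Alpha 12/62 = 19.4% → Protocol Alpha
Overall: the new therapy 1012/1480 = 68.4%, Protocol Alpha 1097/1468 = 74.7% → Protocol Alpha
Protocol Alpha wins overall and in every disease group — no reversal.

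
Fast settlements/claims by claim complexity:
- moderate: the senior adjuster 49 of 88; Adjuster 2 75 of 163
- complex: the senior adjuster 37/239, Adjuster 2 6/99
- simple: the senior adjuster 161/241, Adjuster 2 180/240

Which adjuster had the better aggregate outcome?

Moderate: the senior adjuster 49/88 = 55.7%, Adjuster 2 75/163 = 46.0% → the senior adjuster
Complex: the senior adjuster 37/239 = 15.5%, Adjuster 2 6/99 = 6.1% → the senior adjuster
Simple: the senior adjuster 161/241 = 66.8%, Adjuster 2 180/240 = 75.0% → Adjuster 2
Overall: the senior adjuster 247/568 = 43.5%, Adjuster 2 261/502 = 52.0% → Adjuster 2
(Neither sweeps every claim group, but Adjuster 2 has the higher pooled rate.)

Adjuster 2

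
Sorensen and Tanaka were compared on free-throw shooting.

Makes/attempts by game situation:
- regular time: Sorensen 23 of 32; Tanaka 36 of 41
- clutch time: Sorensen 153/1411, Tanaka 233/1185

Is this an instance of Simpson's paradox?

Regular time: Sorensen 23/32 = 71.9%, Tanaka 36/41 = 87.8% → Tanaka
Clutch time: Sorensen 153/1411 = 10.8%, Tanaka 233/1185 = 19.7% → Tanaka
Overall: Sorensen 176/1443 = 12.2%, Tanaka 269/1226 = 21.9% → Tanaka
Tanaka wins overall and in every game group — no reversal.

No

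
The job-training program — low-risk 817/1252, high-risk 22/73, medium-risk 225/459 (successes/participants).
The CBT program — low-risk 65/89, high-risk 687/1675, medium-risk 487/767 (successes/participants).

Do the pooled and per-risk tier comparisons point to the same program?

Low-risk: the job-training program 817/1252 = 65.3%, the CBT program 65/89 = 73.0% → the CBT program
High-risk: the job-training program 22/73 = 30.1%, the CBT program 687/1675 = 41.0% → the CBT program
Medium-risk: the job-training program 225/459 = 49.0%, the CBT program 487/767 = 63.5% → the CBT program
Overall: the job-training program 1064/1784 = 59.6%, the CBT program 1239/2531 = 49.0% → the job-training program
The CBT program wins each risk group but the job-training program wins overall — the comparison reverses. The CBT program's participants skew toward high-risk, which has a lower base rate.

No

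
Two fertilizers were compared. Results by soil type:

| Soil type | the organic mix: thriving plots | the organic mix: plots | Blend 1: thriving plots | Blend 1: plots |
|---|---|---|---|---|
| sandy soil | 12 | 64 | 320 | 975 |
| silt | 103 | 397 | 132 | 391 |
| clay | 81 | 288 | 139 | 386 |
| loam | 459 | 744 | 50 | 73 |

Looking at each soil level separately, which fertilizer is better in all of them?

Sandy soil: the organic mix 12/64 = 18.8%, Blend 1 320/975 = 32.8% → Blend 1
Silt: the organic mix 103/397 = 25.9%, Blend 1 132/391 = 33.8% → Blend 1
Clay: the organic mix 81/288 = 28.1%, Blend 1 139/386 = 36.0% → Blend 1
Loam: the organic mix 459/744 = 61.7%, Blend 1 50/73 = 68.5% → Blend 1
Blend 1 has the higher rate in all 4 groups.

Blend 1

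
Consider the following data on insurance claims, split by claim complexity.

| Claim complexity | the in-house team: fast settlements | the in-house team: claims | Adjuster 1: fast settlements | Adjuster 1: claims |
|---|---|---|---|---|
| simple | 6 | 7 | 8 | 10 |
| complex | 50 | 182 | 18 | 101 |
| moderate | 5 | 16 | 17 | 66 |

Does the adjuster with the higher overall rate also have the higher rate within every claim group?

Yes

Simple: the in-house team 6/7 = 85.7%, Adjuster 1 8/10 = 80.0% → the in-house team
Complex: the in-house team 50/182 = 27.5%, Adjuster 1 18/101 = 17.8% → the in-house team
Moderate: the in-house team 5/16 = 31.2%, Adjuster 1 17/66 = 25.8% → the in-house team
Overall: the in-house team 61/205 = 29.8%, Adjuster 1 43/177 = 24.3% → the in-house team
The in-house team wins overall and in every claim group — no reversal.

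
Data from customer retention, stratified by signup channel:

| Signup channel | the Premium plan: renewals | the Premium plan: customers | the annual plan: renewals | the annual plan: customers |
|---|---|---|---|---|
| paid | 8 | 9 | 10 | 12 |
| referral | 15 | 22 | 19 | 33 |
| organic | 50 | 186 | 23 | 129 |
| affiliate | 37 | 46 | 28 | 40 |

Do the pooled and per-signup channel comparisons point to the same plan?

Paid: the Premium plan 8/9 = 88.9%, the annual plan 10/12 = 83.3% → the Premium plan
Referral: the Premium plan 15/22 = 68.2%, the annual plan 19/33 = 57.6% → the Premium plan
Organic: the Premium plan 50/186 = 26.9%, the annual plan 23/129 = 17.8% → the Premium plan
Affiliate: the Premium plan 37/46 = 80.4%, the annual plan 28/40 = 70.0% → the Premium plan
Overall: the Premium plan 110/263 = 41.8%, the annual plan 80/214 = 37.4% → the Premium plan
The Premium plan wins overall and in every signup group — no reversal.

Yes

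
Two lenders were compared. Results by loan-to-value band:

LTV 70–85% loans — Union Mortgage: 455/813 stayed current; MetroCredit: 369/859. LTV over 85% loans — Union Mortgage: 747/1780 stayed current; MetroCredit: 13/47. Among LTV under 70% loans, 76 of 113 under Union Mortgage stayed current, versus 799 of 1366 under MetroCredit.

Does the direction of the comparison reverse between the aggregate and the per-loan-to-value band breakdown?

Yes

LTV 70–85%: Union Mortgage 455/813 = 56.0%, MetroCredit 369/859 = 43.0% → Union Mortgage
LTV over 85%: Union Mortgage 747/1780 = 42.0%, MetroCredit 13/47 = 27.7% → Union Mortgage
LTV under 70%: Union Mortgage 76/113 = 67.3%, MetroCredit 799/1366 = 58.5% → Union Mortgage
Overall: Union Mortgage 1278/2706 = 47.2%, MetroCredit 1181/2272 = 52.0% → MetroCredit
Union Mortgage wins each loan-to-value group but MetroCredit wins overall — the comparison reverses. Union Mortgage's loans skew toward LTV over 85%, which has a lower base rate.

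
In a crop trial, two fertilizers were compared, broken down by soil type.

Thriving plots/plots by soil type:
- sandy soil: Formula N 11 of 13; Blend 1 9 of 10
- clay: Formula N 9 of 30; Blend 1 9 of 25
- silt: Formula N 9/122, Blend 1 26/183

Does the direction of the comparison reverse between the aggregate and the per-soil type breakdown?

No

Sandy soil: Formula N 11/13 = 84.6%, Blend 1 9/10 = 90.0% → Blend 1
Clay: Formula N 9/30 = 30.0%, Blend 1 9/25 = 36.0% → Blend 1
Silt: Formula N 9/122 = 7.4%, Blend 1 26/183 = 14.2% → Blend 1
Overall: Formula N 29/165 = 17.6%, Blend 1 44/218 = 20.2% → Blend 1
Blend 1 wins overall and in every soil group — no reversal.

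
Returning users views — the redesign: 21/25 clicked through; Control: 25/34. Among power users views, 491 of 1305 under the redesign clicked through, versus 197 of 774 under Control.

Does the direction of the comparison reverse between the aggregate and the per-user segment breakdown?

Returning users: the redesign 21/25 = 84.0%, Control 25/34 = 73.5% → the redesign
Power users: the redesign 491/1305 = 37.6%, Control 197/774 = 25.5% → the redesign
Overall: the redesign 512/1330 = 38.5%, Control 222/808 = 27.5% → the redesign
The redesign wins overall and in every user group — no reversal.

No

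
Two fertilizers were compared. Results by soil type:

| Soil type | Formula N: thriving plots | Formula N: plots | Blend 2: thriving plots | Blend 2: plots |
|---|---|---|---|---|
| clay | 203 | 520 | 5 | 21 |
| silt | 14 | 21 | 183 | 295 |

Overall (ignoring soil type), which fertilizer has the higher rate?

Clay: Formula N 203/520 = 39.0%, Blend 2 5/21 = 23.8% → Formula N
Silt: Formula N 14/21 = 66.7%, Blend 2 183/295 = 62.0% → Formula N
Overall: Formula N 217/541 = 40.1%, Blend 2 188/316 = 59.5% → Blend 2
(Formula N wins every soil group but Blend 2 wins overall — Formula N's plots skew toward the low-rate clay group.)

Blend 2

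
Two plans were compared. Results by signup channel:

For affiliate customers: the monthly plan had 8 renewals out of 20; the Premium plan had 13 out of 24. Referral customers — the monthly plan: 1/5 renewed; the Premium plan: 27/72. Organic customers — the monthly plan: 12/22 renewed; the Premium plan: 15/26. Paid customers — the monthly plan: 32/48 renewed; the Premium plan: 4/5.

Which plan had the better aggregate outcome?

the monthly plan

Affiliate: the monthly plan 8/20 = 40.0%, the Premium plan 13/24 = 54.2% → the Premium plan
Referral: the monthly plan 1/5 = 20.0%, the Premium plan 27/72 = 37.5% → the Premium plan
Organic: the monthly plan 12/22 = 54.5%, the Premium plan 15/26 = 57.7% → the Premium plan
Paid: the monthly plan 32/48 = 66.7%, the Premium plan 4/5 = 80.0% → the Premium plan
Overall: the monthly plan 53/95 = 55.8%, the Premium plan 59/127 = 46.5% → the monthly plan
(The Premium plan wins every signup group but the monthly plan wins overall — the Premium plan's customers skew toward the low-rate referral group.)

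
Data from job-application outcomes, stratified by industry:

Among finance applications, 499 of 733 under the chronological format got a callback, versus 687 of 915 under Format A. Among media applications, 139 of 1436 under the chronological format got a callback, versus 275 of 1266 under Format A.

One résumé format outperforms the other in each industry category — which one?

Finance: the chronological format 499/733 = 68.1%, Format A 687/915 = 75.1% → Format A
Media: the chronological format 139/1436 = 9.7%, Format A 275/1266 = 21.7% → Format A
Format A has the higher rate in both groups.

Format A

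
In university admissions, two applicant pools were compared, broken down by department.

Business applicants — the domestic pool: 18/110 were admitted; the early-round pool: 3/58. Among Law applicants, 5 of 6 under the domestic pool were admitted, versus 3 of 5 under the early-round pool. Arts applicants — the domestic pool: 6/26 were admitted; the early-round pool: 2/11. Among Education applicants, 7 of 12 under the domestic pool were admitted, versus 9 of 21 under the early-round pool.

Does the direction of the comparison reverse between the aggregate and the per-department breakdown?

No

Business: the domestic pool 18/110 = 16.4%, the early-round pool 3/58 = 5.2% → the domestic pool
Law: the domestic pool 5/6 = 83.3%, the early-round pool 3/5 = 60.0% → the domestic pool
Arts: the domestic pool 6/26 = 23.1%, the early-round pool 2/11 = 18.2% → the domestic pool
Education: the domestic pool 7/12 = 58.3%, the early-round pool 9/21 = 42.9% → the domestic pool
Overall: the domestic pool 36/154 = 23.4%, the early-round pool 17/95 = 17.9% → the domestic pool
The domestic pool wins overall and in every department group — no reversal.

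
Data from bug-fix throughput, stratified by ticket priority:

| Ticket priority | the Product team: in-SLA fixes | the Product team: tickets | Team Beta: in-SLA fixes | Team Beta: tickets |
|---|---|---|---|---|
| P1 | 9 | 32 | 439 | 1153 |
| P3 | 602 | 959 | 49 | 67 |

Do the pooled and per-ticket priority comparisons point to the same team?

P1: the Product team 9/32 = 28.1%, Team Beta 439/1153 = 38.1% → Team Beta
P3: the Product team 602/959 = 62.8%, Team Beta 49/67 = 73.1% → Team Beta
Overall: the Product team 611/991 = 61.7%, Team Beta 488/1220 = 40.0% → the Product team
Team Beta wins each ticket group but the Product team wins overall — the comparison reverses. Team Beta's tickets skew toward P1, which has a lower base rate.

No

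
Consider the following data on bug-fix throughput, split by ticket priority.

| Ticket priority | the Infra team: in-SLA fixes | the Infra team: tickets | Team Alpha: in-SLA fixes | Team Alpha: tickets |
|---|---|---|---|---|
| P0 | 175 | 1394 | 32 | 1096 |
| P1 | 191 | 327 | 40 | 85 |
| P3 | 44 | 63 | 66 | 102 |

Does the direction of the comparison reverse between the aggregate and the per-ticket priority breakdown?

P0: the Infra team 175/1394 = 12.6%, Team Alpha 32/1096 = 2.9% → the Infra team
P1: the Infra team 191/327 = 58.4%, Team Alpha 40/85 = 47.1% → the Infra team
P3: the Infra team 44/63 = 69.8%, Team Alpha 66/102 = 64.7% → the Infra team
Overall: the Infra team 410/1784 = 23.0%, Team Alpha 138/1283 = 10.8% → the Infra team
The Infra team wins overall and in every ticket group — no reversal.

No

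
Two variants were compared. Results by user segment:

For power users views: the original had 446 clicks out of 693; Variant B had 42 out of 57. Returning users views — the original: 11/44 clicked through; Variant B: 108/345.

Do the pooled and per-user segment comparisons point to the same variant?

No

Power users: the original 446/693 = 64.4%, Variant B 42/57 = 73.7% → Variant B
Returning users: the original 11/44 = 25.0%, Variant B 108/345 = 31.3% → Variant B
Overall: the original 457/737 = 62.0%, Variant B 150/402 = 37.3% → the original
Variant B wins each user group but the original wins overall — the comparison reverses. Variant B's views skew toward returning users, which has a lower base rate.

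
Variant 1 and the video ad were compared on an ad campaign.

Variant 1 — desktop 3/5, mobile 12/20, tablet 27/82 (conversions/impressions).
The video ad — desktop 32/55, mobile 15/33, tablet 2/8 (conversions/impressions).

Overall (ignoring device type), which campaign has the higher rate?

the video ad

Desktop: Variant 1 3/5 = 60.0%, the video ad 32/55 = 58.2% → Variant 1
Mobile: Variant 1 12/20 = 60.0%, the video ad 15/33 = 45.5% → Variant 1
Tablet: Variant 1 27/82 = 32.9%, the video ad 2/8 = 25.0% → Variant 1
Overall: Variant 1 42/107 = 39.3%, the video ad 49/96 = 51.0% → the video ad
(Variant 1 wins every device group but the video ad wins overall — Variant 1's impressions skew toward the low-rate tablet group.)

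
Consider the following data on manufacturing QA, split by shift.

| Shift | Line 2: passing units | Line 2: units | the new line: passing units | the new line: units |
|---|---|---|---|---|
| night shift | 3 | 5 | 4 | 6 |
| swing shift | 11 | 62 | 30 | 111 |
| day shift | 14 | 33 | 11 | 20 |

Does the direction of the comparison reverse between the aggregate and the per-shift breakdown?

No

Night shift: Line 2 3/5 = 60.0%, the new line 4/6 = 66.7% → the new line
Swing shift: Line 2 11/62 = 17.7%, the new line 30/111 = 27.0% → the new line
Day shift: Line 2 14/33 = 42.4%, the new line 11/20 = 55.0% → the new line
Overall: Line 2 28/100 = 28.0%, the new line 45/137 = 32.8% → the new line
The new line wins overall and in every shift group — no reversal.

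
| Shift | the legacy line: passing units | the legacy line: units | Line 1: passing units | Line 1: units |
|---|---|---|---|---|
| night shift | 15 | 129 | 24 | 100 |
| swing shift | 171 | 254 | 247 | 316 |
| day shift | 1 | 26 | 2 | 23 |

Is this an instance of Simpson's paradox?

Night shift: the legacy line 15/129 = 11.6%, Line 1 24/100 = 24.0% → Line 1
Swing shift: the legacy line 171/254 = 67.3%, Line 1 247/316 = 78.2% → Line 1
Day shift: the legacy line 1/26 = 3.8%, Line 1 2/23 = 8.7% → Line 1
Overall: the legacy line 187/409 = 45.7%, Line 1 273/439 = 62.2% → Line 1
Line 1 wins overall and in every shift group — no reversal.

No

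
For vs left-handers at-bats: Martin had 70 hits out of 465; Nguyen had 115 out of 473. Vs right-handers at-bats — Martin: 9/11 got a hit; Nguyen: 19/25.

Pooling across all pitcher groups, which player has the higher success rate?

Vs left-handers: Martin 70/465 = 15.1%, Nguyen 115/473 = 24.3% → Nguyen
Vs right-handers: Martin 9/11 = 81.8%, Nguyen 19/25 = 76.0% → Martin
Overall: Martin 79/476 = 16.6%, Nguyen 134/498 = 26.9% → Nguyen
(Neither sweeps every pitcher group, but Nguyen has the higher pooled rate.)

Nguyen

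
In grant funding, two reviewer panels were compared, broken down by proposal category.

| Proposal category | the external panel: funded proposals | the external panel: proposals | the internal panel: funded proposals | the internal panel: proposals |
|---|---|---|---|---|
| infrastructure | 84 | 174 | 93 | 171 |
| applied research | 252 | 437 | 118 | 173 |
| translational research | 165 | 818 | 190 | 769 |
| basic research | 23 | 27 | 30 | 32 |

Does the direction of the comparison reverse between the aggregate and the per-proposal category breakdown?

No

Infrastructure: the external panel 84/174 = 48.3%, the internal panel 93/171 = 54.4% → the internal panel
Applied research: the external panel 252/437 = 57.7%, the internal panel 118/173 = 68.2% → the internal panel
Translational research: the external panel 165/818 = 20.2%, the internal panel 190/769 = 24.7% → the internal panel
Basic research: the external panel 23/27 = 85.2%, the internal panel 30/32 = 93.8% → the internal panel
Overall: the external panel 524/1456 = 36.0%, the internal panel 431/1145 = 37.6% → the internal panel
The internal panel wins overall and in every proposal group — no reversal.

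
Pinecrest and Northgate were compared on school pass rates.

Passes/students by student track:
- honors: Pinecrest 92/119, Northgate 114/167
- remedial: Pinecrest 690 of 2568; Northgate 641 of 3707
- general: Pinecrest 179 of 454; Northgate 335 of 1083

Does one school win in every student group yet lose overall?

Honors: Pinecrest 92/119 = 77.3%, Northgate 114/167 = 68.3% → Pinecrest
Remedial: Pinecrest 690/2568 = 26.9%, Northgate 641/3707 = 17.3% → Pinecrest
General: Pinecrest 179/454 = 39.4%, Northgate 335/1083 = 30.9% → Pinecrest
Overall: Pinecrest 961/3141 = 30.6%, Northgate 1090/4957 = 22.0% → Pinecrest
Pinecrest wins overall and in every student group — no reversal.

No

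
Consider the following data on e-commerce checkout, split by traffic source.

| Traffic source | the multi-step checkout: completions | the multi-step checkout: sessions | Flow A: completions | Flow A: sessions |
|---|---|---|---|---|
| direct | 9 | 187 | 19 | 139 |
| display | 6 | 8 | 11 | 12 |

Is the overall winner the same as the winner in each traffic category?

Direct: the multi-step checkout 9/187 = 4.8%, Flow A 19/139 = 13.7% → Flow A
Display: the multi-step checkout 6/8 = 75.0%, Flow A 11/12 = 91.7% → Flow A
Overall: the multi-step checkout 15/195 = 7.7%, Flow A 30/151 = 19.9% → Flow A
Flow A wins overall and in every traffic group — no reversal.

Yes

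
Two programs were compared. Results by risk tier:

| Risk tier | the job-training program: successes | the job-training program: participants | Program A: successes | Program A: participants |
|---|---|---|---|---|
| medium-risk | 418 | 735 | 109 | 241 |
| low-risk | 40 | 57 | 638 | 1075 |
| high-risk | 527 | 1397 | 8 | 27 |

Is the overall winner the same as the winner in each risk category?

No

Medium-risk: the job-training program 418/735 = 56.9%, Program A 109/241 = 45.2% → the job-training program
Low-risk: the job-training program 40/57 = 70.2%, Program A 638/1075 = 59.3% → the job-training program
High-risk: the job-training program 527/1397 = 37.7%, Program A 8/27 = 29.6% → the job-training program
Overall: the job-training program 985/2189 = 45.0%, Program A 755/1343 = 56.2% → Program A
The job-training program wins each risk group but Program A wins overall — the comparison reverses. The job-training program's participants skew toward high-risk, which has a lower base rate.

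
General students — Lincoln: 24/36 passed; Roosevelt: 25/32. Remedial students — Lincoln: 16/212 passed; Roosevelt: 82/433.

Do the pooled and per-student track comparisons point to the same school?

Yes

General: Lincoln 24/36 = 66.7%, Roosevelt 25/32 = 78.1% → Roosevelt
Remedial: Lincoln 16/212 = 7.5%, Roosevelt 82/433 = 18.9% → Roosevelt
Overall: Lincoln 40/248 = 16.1%, Roosevelt 107/465 = 23.0% → Roosevelt
Roosevelt wins overall and in every student group — no reversal.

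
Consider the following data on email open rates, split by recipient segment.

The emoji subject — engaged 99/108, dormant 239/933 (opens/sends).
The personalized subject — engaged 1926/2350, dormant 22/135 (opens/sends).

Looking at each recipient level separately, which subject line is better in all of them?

Engaged: the emoji subject 99/108 = 91.7%, the personalized subject 1926/2350 = 82.0% → the emoji subject
Dormant: the emoji subject 239/933 = 25.6%, the personalized subject 22/135 = 16.3% → the emoji subject
The emoji subject has the higher rate in both groups.

the emoji subject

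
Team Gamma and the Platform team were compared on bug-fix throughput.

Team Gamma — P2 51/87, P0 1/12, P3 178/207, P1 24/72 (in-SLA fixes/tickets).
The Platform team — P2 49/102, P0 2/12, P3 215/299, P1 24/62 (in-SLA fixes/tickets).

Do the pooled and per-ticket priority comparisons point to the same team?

P2: Team Gamma 51/87 = 58.6%, the Platform team 49/102 = 48.0% → Team Gamma
P0: Team Gamma 1/12 = 8.3%, the Platform team 2/12 = 16.7% → the Platform team
P3: Team Gamma 178/207 = 86.0%, the Platform team 215/299 = 71.9% → Team Gamma
P1: Team Gamma 24/72 = 33.3%, the Platform team 24/62 = 38.7% → the Platform team
Overall: Team Gamma 254/378 = 67.2%, the Platform team 290/475 = 61.1% → Team Gamma
Neither sweeps: Team Gamma wins 2 of 4 groups, the Platform team wins 2. Team Gamma wins overall but not every group — no Simpson reversal.

No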